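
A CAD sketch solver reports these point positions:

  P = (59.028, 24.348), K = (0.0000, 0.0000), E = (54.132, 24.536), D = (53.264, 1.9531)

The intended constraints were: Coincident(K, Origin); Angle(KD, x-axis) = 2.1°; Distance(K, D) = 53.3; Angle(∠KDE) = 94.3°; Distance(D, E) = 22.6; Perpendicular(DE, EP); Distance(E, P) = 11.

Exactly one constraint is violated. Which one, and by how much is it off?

Distance(E, P) = 11 — off by 6.10.

K = (0.00, 0.00) ✓; KD at 2.100° ✓; |KD| = 53.30 ✓; ∠KDE = 94.30° ✓; |DE| = 22.60 ✓; ∠(DE, EP) = 90.00° ✓; |EP| = 4.900 ✗.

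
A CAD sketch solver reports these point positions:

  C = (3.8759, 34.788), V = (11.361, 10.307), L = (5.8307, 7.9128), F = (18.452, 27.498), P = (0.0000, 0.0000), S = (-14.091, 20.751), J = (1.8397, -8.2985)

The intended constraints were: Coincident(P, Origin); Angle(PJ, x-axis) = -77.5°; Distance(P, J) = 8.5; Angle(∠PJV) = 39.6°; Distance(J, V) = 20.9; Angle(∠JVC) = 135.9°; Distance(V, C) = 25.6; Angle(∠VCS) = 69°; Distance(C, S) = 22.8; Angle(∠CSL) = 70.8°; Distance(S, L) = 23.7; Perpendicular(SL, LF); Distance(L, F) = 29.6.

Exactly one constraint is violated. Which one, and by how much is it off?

Distance(L, F) = 29.6 — off by 6.30.

P = (0.00, 0.00) ✓; PJ at -77.50° ✓; |PJ| = 8.500 ✓; ∠PJV = 39.60° ✓; |JV| = 20.90 ✓; ∠JVC = 135.9° ✓; |VC| = 25.60 ✓; ∠VCS = 69.00° ✓; |CS| = 22.80 ✓; ∠CSL = 70.80° ✓; |SL| = 23.70 ✓; ∠(SL, LF) = 90.00° ✓; |LF| = 23.30 ✗.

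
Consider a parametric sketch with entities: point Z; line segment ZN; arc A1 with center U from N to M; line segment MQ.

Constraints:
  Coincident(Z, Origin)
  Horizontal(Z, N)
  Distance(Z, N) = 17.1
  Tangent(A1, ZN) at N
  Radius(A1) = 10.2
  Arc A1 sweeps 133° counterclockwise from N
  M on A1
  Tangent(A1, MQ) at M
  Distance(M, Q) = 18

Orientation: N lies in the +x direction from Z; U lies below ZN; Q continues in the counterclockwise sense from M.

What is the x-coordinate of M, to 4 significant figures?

9.640

The tangent condition forces UN to be normal to ZN, so U = N + (0, -10.2) = (17.10, -10.20). On A1, N sits at bearing 90° from U; a 133° counterclockwise sweep puts M at bearing 223°, so M = U + 10.2·(cos 223°, sin 223°) = (9.640, -17.16). So M.x = 9.640.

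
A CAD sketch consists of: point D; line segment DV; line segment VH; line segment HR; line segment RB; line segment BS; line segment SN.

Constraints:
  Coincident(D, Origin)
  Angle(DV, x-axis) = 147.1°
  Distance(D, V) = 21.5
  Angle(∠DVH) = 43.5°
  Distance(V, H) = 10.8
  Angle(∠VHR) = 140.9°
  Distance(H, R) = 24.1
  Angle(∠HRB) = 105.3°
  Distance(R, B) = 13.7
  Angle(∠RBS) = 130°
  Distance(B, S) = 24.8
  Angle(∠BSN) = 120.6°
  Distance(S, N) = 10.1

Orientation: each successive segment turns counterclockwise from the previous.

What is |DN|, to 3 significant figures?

26.2

∠RBS = 130.0° gives BS at 87.4° from the x-axis; with |BS| = 24.8, S = (15.7, 19.7). ∠BSN = 120.6° gives SN at 147° from the x-axis; with |SN| = 10.1, N = (7.22, 25.2). Then |DN| = |N − D| = 26.2.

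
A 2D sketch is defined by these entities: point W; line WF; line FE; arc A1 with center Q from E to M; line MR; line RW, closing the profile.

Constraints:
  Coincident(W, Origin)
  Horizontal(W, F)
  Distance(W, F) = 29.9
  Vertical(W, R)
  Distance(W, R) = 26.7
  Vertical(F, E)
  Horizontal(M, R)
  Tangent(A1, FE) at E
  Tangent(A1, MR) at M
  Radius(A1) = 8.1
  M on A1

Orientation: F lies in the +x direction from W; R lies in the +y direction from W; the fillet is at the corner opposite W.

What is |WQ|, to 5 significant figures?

28.657

W is at the origin; WF is horizontal with |WF| = 29.9 and F on the +x side, so F = (29.900, 0.0000). WR is vertical with |WR| = 26.7 and R on the +y side, so R = (0.0000, 26.700). The virtual corner opposite W is at (29.900, 26.700). The tangent condition forces QE to be normal to FE and the tangent condition forces QM to be normal to MR, with radius 8.1, so the center Q sits 8.1 in from both sides at Q = (21.800, 18.600). Then |WQ| = |Q − W| = 28.657.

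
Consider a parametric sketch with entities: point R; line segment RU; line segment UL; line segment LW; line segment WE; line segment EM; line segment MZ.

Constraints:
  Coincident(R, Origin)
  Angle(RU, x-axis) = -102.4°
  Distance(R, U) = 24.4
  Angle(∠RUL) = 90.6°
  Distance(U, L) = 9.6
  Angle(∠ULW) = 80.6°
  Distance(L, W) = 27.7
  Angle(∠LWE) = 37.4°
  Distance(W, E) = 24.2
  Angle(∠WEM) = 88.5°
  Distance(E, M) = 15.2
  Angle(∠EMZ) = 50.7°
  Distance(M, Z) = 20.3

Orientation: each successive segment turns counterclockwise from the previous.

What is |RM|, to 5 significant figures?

26.333

R is at the origin; RU runs at -102.4° with length 24.4, so U = (-5.2395, -23.831). ∠RUL = 90.6° gives UL at -13.000° from the x-axis; with |UL| = 9.6, L = (4.1144, -25.990). ∠ULW = 80.6° gives LW at 86.400° from the x-axis; with |LW| = 27.7, W = (5.8537, 1.6550). ∠LWE = 37.4° gives WE at -131.00° from the x-axis; with |WE| = 24.2, E = (-10.023, -16.609). ∠WEM = 88.5° gives EM at -39.500° from the x-axis; with |EM| = 15.2, M = (1.7058, -26.277). Then |RM| = |M − R| = 26.333.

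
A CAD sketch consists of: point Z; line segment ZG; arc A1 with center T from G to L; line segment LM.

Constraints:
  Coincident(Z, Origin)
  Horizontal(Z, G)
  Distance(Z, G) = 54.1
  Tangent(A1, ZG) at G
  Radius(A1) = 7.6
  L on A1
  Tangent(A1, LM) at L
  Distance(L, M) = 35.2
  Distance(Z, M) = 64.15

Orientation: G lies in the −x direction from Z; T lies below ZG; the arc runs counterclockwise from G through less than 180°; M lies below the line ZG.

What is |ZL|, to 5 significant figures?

62.015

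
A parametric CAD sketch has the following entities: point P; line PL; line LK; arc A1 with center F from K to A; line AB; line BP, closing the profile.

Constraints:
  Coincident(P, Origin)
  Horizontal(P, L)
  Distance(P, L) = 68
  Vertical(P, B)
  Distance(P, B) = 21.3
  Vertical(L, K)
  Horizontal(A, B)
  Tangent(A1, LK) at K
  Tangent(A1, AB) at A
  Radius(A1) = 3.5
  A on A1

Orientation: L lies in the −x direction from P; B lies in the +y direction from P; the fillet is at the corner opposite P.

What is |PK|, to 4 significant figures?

70.29

P is at the origin; PL is horizontal with |PL| = 68.0 and L on the −x side, so L = (-68.00, 0.000). PB is vertical with |PB| = 21.3 and B on the +y side, so B = (0.000, 21.30). The virtual corner opposite P is at (-68.00, 21.30). Since A1 is tangent to LK there, FK ⟂ LK and tangency of A1 to AB means the radius FA is perpendicular to AB, with radius 3.5, so the center F sits 3.5 in from both sides at F = (-64.50, 17.80). That places the tangent points at K = (-68.00, 17.80) on LK and A = (-64.50, 21.30) on AB. Then |PK| = |K − P| = 70.29.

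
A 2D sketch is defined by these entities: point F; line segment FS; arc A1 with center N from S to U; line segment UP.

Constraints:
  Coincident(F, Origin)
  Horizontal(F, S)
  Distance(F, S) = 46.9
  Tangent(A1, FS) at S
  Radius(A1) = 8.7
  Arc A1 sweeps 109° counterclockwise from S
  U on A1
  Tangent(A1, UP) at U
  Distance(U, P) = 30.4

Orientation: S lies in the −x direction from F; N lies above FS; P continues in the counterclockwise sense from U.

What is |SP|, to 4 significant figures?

40.31

F is at the origin; F and S share the same y with |FS| = 46.9 and S on the −x side, so S = (-46.90, 0.000). Since A1 is tangent to FS there, NS ⟂ FS, so N = S + (0, 8.7) = (-46.90, 8.700). On A1, S sits at bearing -90° from N; a 109° counterclockwise sweep puts U at bearing 19°, so U = N + 8.7·(cos 19°, sin 19°) = (-38.67, 11.53). The tangent condition forces NU to be normal to UP, so UP runs along (−sin 19°, cos 19°); with |UP| = 30.4, P = (-48.57, 40.28). Then |SP| = |P − S| = 40.31.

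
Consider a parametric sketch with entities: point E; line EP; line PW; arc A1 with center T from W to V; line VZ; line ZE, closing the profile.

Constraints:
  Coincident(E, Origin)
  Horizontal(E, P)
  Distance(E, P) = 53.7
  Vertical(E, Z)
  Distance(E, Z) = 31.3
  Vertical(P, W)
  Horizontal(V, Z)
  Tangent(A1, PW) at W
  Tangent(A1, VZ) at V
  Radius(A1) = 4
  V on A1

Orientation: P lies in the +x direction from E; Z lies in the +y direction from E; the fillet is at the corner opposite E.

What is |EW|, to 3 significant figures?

60.2

The virtual corner opposite E is at (53.7, 31.3). Tangency of A1 to PW means the radius TW is perpendicular to PW and since A1 is tangent to VZ there, TV ⟂ VZ, with radius 4.0, so the center T sits 4.0 in from both sides at T = (49.7, 27.3). That places the tangent points at W = (53.7, 27.3) on PW and V = (49.7, 31.3) on VZ. Then |EW| = |W − E| = 60.2.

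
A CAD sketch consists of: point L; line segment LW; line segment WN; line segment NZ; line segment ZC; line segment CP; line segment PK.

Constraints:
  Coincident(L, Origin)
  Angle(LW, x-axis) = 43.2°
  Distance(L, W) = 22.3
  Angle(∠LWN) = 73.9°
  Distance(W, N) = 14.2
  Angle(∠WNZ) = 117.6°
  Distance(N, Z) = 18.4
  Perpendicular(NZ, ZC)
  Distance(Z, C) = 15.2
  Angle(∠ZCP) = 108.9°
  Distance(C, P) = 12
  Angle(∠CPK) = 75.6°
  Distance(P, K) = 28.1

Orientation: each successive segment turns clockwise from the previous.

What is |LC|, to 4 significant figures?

3.623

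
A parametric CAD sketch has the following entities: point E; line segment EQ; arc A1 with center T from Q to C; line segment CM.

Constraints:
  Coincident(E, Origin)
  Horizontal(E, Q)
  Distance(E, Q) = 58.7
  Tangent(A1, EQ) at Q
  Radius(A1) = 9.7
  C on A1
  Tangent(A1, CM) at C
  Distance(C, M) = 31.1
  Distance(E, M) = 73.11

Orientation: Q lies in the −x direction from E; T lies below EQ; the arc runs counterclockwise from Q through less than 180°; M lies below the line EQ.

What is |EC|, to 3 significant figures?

69.1

Checks: E = (0.00, 0.00) ✓; |TC| = 9.700 ✓; ∠(TC, CM) = 90.00° ✓; |CM| = 31.10 ✓; |EM| = 73.11 ✓.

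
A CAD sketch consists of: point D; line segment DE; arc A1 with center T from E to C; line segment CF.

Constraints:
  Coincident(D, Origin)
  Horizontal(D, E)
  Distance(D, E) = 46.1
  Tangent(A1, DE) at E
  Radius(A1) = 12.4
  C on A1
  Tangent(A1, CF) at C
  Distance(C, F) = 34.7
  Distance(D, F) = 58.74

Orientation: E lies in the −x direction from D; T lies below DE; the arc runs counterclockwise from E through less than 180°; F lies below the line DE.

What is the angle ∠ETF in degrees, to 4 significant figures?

161.9°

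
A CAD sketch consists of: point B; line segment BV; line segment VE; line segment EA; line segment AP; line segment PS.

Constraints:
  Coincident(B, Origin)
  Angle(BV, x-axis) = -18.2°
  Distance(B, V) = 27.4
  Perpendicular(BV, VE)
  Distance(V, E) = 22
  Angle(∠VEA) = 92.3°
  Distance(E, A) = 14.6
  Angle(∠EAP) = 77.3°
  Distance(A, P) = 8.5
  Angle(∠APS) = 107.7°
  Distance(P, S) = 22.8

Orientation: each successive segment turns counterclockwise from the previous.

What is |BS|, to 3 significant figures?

38.7

B is at the origin; BV runs at -18.2° with length 27.4, so V = (26.0, -8.56). BV ⟂ VE, so VE runs at 71.8°; with |VE| = 22.0, E = (32.9, 12.3). ∠VEA = 92.3° gives EA at 160° from the x-axis; with |EA| = 14.6, A = (19.2, 17.5). ∠EAP = 77.3° gives AP at -97.8° from the x-axis; with |AP| = 8.5, P = (18.1, 9.03). ∠APS = 107.7° gives PS at -25.5° from the x-axis; with |PS| = 22.8, S = (38.7, -0.783). Then |BS| = |S − B| = 38.7.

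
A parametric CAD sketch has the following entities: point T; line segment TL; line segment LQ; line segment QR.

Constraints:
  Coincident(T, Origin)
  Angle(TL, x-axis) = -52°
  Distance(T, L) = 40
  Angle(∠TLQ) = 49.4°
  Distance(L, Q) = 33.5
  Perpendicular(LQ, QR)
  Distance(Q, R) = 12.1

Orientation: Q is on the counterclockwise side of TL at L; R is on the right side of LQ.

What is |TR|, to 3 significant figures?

43.1

T is at the origin; TL runs at -52.0° with length 40.0, so L = 40.0·(cos -52.0°, sin -52.0°) = (24.6, -31.5). ∠TLQ = 49.4°, so LQ runs at -52.0° + (180° − 49.4°) = 78.6° from the x-axis; with |LQ| = 33.5, Q = L + 33.5·(cos 78.6°, sin 78.6°) = (31.2, 1.32). The perpendicularity gives QR at right angles to LQ; with |QR| = 12.1 on the right of LQ, R = Q + 12.1·(0.980, -0.198) = (43.1, -1.07). Then |TR| = |R − T| = 43.1.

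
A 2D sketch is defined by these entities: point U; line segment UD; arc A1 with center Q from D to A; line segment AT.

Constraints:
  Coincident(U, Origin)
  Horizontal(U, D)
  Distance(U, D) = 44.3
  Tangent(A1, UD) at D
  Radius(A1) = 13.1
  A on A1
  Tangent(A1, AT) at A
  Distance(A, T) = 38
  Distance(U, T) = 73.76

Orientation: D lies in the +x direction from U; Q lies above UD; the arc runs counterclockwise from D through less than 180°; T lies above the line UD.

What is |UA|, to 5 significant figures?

59.195

U is at the origin; UD is horizontal with |UD| = 44.3 and D on the +x side, so D = (44.300, 0.0000). Tangency of A1 to UD means the radius QD is perpendicular to UD, so Q = D + (0, 13.1) = (44.300, 13.100). Since QA ⟂ AT (tangency), |QT| = √(13.1² + 38.0²) = 40.195 regardless of where A sits on A1. So T lies on both circle(U, 73.76) and circle(Q, 40.195); the above-UD intersection is T = (51.701, 52.607). A is the foot of the tangent from T: A = (57.259, 15.016).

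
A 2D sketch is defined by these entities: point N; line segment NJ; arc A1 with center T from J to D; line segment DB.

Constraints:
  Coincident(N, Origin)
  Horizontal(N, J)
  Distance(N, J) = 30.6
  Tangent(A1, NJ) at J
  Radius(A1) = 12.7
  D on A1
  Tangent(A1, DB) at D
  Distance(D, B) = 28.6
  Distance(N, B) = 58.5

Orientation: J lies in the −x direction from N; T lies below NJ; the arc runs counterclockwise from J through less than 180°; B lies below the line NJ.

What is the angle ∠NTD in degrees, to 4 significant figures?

163.5°

Checks: |NJ| = 30.60 ✓; |TD| = 12.70 ✓; ∠(TD, DB) = 90.00° ✓; |DB| = 28.60 ✓; |NB| = 58.50 ✓.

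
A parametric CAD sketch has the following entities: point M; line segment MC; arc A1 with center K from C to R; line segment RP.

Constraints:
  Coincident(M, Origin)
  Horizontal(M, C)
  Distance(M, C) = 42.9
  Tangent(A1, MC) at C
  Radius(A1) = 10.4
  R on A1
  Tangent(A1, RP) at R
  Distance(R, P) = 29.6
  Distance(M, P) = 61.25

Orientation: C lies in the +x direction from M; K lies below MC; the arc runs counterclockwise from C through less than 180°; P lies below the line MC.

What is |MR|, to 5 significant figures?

36.320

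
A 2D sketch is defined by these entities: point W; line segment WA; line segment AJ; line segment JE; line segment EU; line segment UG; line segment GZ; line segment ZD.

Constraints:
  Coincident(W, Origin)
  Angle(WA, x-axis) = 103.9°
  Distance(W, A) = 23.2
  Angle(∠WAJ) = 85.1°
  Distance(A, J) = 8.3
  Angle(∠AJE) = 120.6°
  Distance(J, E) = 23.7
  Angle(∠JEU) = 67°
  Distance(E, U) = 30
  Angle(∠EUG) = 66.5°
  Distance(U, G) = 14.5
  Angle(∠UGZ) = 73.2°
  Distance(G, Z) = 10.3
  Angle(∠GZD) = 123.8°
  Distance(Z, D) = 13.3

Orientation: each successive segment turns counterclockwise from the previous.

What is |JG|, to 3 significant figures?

17.2

W is at the origin; WA runs at 103.9° with length 23.2, so A = (-5.57, 22.5). ∠WAJ = 85.1° gives AJ at -161° from the x-axis; with |AJ| = 8.3, J = (-13.4, 19.8). ∠AJE = 120.6° gives JE at -102° from the x-axis; with |JE| = 23.7, E = (-18.3, -3.35). ∠JEU = 67.0° gives EU at 11.2° from the x-axis; with |EU| = 30.0, U = (11.2, 2.47). ∠EUG = 66.5° gives UG at 125° from the x-axis; with |UG| = 14.5, G = (2.90, 14.4). Then |JG| = |G − J| = 17.2.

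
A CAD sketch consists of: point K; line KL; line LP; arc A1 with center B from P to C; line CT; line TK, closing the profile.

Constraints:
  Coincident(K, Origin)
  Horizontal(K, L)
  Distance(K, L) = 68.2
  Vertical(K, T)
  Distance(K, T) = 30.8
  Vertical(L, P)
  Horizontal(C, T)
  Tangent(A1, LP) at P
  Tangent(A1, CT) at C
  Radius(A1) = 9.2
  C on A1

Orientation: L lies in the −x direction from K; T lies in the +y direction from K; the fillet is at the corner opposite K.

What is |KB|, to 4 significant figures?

62.83

K is at the origin; KL is horizontal with |KL| = 68.2 and L on the −x side, so L = (-68.20, 0.000). KT is vertical with |KT| = 30.8 and T on the +y side, so T = (0.000, 30.80). The virtual corner opposite K is at (-68.20, 30.80). The tangent condition forces BP to be normal to LP and tangency of A1 to CT means the radius BC is perpendicular to CT, with radius 9.2, so the center B sits 9.2 in from both sides at B = (-59.00, 21.60). Then |KB| = |B − K| = 62.83.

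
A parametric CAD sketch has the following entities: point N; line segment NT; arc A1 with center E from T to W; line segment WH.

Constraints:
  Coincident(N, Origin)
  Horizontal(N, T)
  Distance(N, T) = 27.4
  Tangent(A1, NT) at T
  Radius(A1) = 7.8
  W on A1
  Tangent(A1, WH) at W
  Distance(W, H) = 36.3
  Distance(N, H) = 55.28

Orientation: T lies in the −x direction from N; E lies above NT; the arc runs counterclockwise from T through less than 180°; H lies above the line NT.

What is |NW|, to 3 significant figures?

22.7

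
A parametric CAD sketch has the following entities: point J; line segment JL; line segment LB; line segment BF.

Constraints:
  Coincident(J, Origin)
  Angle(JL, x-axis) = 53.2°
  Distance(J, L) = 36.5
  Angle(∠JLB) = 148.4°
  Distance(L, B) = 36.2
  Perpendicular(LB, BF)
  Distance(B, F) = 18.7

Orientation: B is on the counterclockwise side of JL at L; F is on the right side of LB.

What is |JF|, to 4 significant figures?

77.19

J is at the origin; JL runs at 53.2° with length 36.5, so L = 36.5·(cos 53.2°, sin 53.2°) = (21.86, 29.23). ∠JLB = 148.4°, so LB runs at 53.2° + (180° − 148.4°) = 84.80° from the x-axis; with |LB| = 36.2, B = L + 36.2·(cos 84.80°, sin 84.80°) = (25.15, 65.28). LB ⟂ BF; with |BF| = 18.7 on the right of LB, F = B + 18.7·(0.9959, -0.09063) = (43.77, 63.58). Then |JF| = |F − J| = 77.19.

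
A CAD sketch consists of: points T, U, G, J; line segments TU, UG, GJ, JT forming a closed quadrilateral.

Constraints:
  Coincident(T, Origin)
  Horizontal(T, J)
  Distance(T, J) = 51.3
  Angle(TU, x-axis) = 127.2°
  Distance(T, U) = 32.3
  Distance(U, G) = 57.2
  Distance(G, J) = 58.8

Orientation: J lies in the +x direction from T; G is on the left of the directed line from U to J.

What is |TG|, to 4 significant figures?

62.30

T is at the origin; TJ is horizontal with |TJ| = 51.3 and J in +x, so J = (51.3, 0). TU runs at 127.2° with |TU| = 32.3, so U = (-19.53, 25.73). G is determined by |UG| = 57.2 and |GJ| = 58.8 together: it lies at the intersection of circle(U, 57.2) and circle(J, 58.8). With |UJ| = 75.36, the foot of the radical line on UJ is 36.45 from U and the perpendicular offset is √(57.2² − 36.45²) = 44.08. Taking the left-of-UJ solution: G = (29.78, 54.72).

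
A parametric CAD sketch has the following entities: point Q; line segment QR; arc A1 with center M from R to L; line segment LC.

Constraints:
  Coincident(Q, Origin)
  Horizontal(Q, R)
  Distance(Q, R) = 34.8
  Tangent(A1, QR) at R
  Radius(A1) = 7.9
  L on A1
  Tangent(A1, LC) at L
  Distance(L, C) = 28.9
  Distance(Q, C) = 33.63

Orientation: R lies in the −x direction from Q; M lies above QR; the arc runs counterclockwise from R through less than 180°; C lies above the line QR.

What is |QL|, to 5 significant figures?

28.077

Q is at the origin; Q and R share the same y with |QR| = 34.8 and R on the −x side, so R = (-34.800, 0.0000). Since A1 is tangent to QR there, MR ⟂ QR, so M = R + (0, 7.9) = (-34.800, 7.9000). Since ML ⟂ LC (tangency), |MC| = √(7.9² + 28.9²) = 29.960 regardless of where L sits on A1. So C lies on both circle(Q, 33.63) and circle(M, 29.960); the above-QR intersection is C = (-14.793, 30.202). L is the foot of the tangent from C: L = (-27.737, 4.3619).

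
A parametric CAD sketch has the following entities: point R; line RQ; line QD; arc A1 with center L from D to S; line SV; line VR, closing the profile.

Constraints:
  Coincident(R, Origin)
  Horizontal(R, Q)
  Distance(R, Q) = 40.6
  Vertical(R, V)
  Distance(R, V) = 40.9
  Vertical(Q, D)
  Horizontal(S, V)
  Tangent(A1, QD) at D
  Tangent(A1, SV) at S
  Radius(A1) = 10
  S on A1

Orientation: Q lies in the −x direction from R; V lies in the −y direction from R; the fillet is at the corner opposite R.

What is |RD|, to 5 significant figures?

51.021

The virtual corner opposite R is at (-40.600, -40.900). The tangent condition forces LD to be normal to QD and the tangent condition forces LS to be normal to SV, with radius 10.0, so the center L sits 10.0 in from both sides at L = (-30.600, -30.900). That places the tangent points at D = (-40.600, -30.900) on QD and S = (-30.600, -40.900) on SV. Then |RD| = |D − R| = 51.021.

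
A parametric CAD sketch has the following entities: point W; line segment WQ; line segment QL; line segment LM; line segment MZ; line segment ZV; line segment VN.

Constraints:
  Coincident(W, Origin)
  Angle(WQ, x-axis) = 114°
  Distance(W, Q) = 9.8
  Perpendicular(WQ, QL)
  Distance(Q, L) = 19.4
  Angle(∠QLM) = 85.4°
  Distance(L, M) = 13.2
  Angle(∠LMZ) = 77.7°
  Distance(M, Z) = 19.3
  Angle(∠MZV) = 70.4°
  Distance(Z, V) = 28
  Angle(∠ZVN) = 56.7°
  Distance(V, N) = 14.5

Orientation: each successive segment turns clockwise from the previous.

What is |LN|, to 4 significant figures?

2.529

∠MZV = 70.4° gives ZV at 77.50° from the x-axis; with |ZV| = 28.0, V = (5.030, 29.34). ∠ZVN = 56.7° gives VN at -45.80° from the x-axis; with |VN| = 14.5, N = (15.14, 18.95). Then |LN| = |N − L| = 2.529.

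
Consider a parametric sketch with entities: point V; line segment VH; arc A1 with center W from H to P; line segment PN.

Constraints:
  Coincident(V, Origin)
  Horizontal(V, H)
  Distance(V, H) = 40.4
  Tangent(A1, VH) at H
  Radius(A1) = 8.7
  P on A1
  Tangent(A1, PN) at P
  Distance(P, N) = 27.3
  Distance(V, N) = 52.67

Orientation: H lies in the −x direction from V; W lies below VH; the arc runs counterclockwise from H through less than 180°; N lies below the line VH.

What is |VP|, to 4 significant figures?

49.88

Checks: |WP| = 8.700 ✓; ∠(WP, PN) = 90.00° ✓; |PN| = 27.30 ✓; |VN| = 52.67 ✓.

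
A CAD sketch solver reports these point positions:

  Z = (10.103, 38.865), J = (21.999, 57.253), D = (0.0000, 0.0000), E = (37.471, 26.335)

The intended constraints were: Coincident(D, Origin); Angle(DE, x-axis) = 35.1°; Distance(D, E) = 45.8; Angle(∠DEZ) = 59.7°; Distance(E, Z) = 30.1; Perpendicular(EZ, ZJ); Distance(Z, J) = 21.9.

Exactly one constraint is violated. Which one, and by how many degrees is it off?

Perpendicular(EZ, ZJ) — off by 8.30°.

D = (0.00, 0.00) ✓; DE at 35.10° ✓; |DE| = 45.80 ✓; ∠DEZ = 59.70° ✓; |EZ| = 30.10 ✓; ∠(EZ, ZJ) = 98.30° ✗; |ZJ| = 21.90 ✓.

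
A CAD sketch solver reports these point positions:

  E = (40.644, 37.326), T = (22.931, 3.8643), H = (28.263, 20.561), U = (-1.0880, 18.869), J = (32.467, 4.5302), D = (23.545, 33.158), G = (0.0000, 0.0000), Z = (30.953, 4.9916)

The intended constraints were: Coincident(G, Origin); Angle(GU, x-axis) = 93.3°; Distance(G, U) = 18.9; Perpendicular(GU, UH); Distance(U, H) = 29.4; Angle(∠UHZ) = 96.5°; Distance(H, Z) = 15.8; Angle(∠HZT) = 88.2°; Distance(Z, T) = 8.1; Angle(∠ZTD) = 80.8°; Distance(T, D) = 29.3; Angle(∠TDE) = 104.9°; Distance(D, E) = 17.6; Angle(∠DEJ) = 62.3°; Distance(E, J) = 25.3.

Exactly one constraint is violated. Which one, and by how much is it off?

Distance(E, J) = 25.3 — off by 8.50.

G = (0.00, 0.00) ✓; GU at 93.30° ✓; |GU| = 18.90 ✓; ∠(GU, UH) = 90.00° ✓; |UH| = 29.40 ✓; ∠UHZ = 96.50° ✓; |HZ| = 15.80 ✓; ∠HZT = 88.20° ✓; |ZT| = 8.101 ✓; ∠ZTD = 80.80° ✓; |TD| = 29.30 ✓; ∠TDE = 104.9° ✓; |DE| = 17.60 ✓; ∠DEJ = 62.30° ✓; |EJ| = 33.80 ✗.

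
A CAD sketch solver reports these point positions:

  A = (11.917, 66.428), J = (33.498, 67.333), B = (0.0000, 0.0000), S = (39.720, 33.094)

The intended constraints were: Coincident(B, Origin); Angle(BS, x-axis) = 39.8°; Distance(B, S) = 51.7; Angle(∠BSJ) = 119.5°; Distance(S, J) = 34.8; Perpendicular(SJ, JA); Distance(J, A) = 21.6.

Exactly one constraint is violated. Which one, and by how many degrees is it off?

Perpendicular(SJ, JA) — off by 7.90°.

B = (0.00, 0.00) ✓; BS at 39.80° ✓; |BS| = 51.70 ✓; ∠BSJ = 119.5° ✓; |SJ| = 34.80 ✓; ∠(SJ, JA) = 82.10° ✗; |JA| = 21.60 ✓.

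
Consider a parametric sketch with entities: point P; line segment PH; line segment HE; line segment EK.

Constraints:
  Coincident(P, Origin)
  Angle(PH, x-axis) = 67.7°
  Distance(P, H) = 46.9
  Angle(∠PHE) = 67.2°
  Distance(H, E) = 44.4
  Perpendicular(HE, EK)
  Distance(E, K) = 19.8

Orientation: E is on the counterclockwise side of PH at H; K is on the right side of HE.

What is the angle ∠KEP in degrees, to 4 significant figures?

148.8°

P is at the origin; PH runs at 67.7° with length 46.9, so H = 46.9·(cos 67.7°, sin 67.7°) = (17.80, 43.39). ∠PHE = 67.2°, so HE runs at 67.7° + (180° − 67.2°) = 180.5° from the x-axis; with |HE| = 44.4, E = H + 44.4·(cos 180.5°, sin 180.5°) = (-26.60, 43.00). HE ⟂ EK; with |EK| = 19.8 on the right of HE, K = E + 19.8·(-0.008727, 1.000) = (-26.77, 62.80). Then cos ∠KEP = EK·EP / (|EK||EP|), giving 148.8°.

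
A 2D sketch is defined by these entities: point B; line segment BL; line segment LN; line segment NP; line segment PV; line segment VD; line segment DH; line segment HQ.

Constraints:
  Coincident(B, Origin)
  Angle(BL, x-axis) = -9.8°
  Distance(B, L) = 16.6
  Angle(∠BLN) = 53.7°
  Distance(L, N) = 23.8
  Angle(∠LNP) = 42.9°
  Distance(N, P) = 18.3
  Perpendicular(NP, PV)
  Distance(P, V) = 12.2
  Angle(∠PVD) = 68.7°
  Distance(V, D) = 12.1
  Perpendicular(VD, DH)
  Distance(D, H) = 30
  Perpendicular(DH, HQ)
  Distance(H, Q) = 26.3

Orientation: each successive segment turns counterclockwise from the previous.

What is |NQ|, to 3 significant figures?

43.7

B is at the origin; BL runs at -9.8° with length 16.6, so L = (16.4, -2.83). ∠BLN = 53.7° gives LN at 116° from the x-axis; with |LN| = 23.8, N = (5.74, 18.5). ∠LNP = 42.9° gives NP at -106° from the x-axis; with |NP| = 18.3, P = (0.571, 0.919). NP ⟂ PV, so PV runs at -16.4°; with |PV| = 12.2, V = (12.3, -2.53). ∠PVD = 68.7° gives VD at 94.9° from the x-axis; with |VD| = 12.1, D = (11.2, 9.53). VD is perpendicular to DH, so DH runs at -175°; with |DH| = 30.0, H = (-18.6, 6.97). DH ⟂ HQ, so HQ runs at -85.1°; with |HQ| = 26.3, Q = (-16.4, -19.2). Then |NQ| = |Q − N| = 43.7.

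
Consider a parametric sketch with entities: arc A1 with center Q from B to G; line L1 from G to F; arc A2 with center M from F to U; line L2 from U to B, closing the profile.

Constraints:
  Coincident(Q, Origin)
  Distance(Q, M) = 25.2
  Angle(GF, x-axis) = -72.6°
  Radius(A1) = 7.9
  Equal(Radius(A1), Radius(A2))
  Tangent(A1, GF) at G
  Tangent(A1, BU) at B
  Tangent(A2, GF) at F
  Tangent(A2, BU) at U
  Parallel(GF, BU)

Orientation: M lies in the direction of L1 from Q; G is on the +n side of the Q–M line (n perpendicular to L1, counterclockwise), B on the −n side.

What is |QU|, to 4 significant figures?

26.41

Tangency of A1 to both parallel lines with radius 7.9 puts G and B at Q ± 7.9·n: G = (7.538, 2.362), B = (-7.538, -2.362). Equal radii place F and U the same way about M: F = M + 7.9·n = (15.07, -21.68), U = M − 7.9·n = (-0.002671, -26.41). Then |QU| = |U − Q| = 26.41.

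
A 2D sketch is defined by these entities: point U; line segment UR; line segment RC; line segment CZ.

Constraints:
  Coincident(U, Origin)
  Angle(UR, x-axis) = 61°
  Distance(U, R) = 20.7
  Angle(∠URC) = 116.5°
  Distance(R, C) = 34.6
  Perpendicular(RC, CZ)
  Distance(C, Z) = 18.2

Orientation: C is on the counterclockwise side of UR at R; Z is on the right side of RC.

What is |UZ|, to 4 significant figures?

57.19

U is at the origin; UR runs at 61.0° with length 20.7, so R = 20.7·(cos 61.0°, sin 61.0°) = (10.04, 18.10). ∠URC = 116.5°, so RC runs at 61.0° + (180° − 116.5°) = 124.5° from the x-axis; with |RC| = 34.6, C = R + 34.6·(cos 124.5°, sin 124.5°) = (-9.562, 46.62). RC is perpendicular to CZ; with |CZ| = 18.2 on the right of RC, Z = C + 18.2·(0.8241, 0.5664) = (5.437, 56.93). Then |UZ| = |Z − U| = 57.19.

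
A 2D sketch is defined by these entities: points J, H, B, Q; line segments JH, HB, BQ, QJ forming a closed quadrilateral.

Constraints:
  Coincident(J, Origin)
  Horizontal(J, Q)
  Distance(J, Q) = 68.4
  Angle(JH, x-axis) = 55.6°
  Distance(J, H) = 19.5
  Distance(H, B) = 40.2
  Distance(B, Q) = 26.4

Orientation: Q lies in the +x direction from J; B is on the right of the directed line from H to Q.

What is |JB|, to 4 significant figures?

43.96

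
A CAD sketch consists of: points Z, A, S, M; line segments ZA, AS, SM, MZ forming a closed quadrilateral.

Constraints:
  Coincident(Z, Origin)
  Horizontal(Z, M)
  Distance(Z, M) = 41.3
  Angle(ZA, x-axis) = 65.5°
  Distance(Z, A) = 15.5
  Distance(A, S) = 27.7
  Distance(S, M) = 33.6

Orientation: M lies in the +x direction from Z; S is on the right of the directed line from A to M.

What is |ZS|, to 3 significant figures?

16.9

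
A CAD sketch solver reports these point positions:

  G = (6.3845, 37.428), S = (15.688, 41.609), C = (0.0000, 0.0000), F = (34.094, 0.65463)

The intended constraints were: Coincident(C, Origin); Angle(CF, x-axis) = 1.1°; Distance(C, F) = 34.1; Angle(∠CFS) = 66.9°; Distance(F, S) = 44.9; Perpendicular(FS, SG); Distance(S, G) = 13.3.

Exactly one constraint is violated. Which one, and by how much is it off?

Distance(S, G) = 13.3 — off by 3.10.

C = (0.00, 0.00) ✓; CF at 1.100° ✓; |CF| = 34.10 ✓; ∠CFS = 66.90° ✓; |FS| = 44.90 ✓; ∠(FS, SG) = 90.00° ✓; |SG| = 10.20 ✗.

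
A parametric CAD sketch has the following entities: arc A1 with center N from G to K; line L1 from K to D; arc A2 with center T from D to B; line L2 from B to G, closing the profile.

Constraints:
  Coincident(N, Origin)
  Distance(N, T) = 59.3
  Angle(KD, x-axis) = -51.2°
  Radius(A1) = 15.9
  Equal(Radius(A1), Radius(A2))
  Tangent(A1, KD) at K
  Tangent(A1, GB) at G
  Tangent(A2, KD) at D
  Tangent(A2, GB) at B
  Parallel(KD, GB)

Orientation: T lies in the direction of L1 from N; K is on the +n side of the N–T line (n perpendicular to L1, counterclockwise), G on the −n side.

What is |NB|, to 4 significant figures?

61.39

The slot axis is L1's direction at -51.2°, so u = (cos -51.2°, sin -51.2°) = (0.6266, -0.7793) and n = (−sin -51.2°, cos -51.2°) = (0.7793, 0.6266). N is at the origin and T lies 59.3 along u from N, so T = 59.3·u = (37.16, -46.21). Tangency of A1 to both parallel lines with radius 15.9 puts K and G at N ± 15.9·n: K = (12.39, 9.963), G = (-12.39, -9.963). Equal radii place D and B the same way about T: D = T + 15.9·n = (49.55, -36.25), B = T − 15.9·n = (24.77, -56.18). Then |NB| = |B − N| = 61.39.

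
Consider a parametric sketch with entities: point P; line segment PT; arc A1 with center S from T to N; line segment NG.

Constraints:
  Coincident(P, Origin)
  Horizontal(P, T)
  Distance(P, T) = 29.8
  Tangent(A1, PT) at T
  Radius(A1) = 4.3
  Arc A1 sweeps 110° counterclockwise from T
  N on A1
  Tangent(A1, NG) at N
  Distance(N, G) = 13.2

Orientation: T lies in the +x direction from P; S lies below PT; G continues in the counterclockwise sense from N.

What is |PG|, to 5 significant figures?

35.311

P is at the origin; P and T share the same y with |PT| = 29.8 and T on the +x side, so T = (29.800, 0.0000). A1 meets PT tangentially, so ST is at right angles to PT, so S = T + (0, -4.3) = (29.800, -4.3000). On A1, T sits at bearing 90° from S; a 110° counterclockwise sweep puts N at bearing 200°, so N = S + 4.3·(cos 200°, sin 200°) = (25.759, -5.7707). A1 meets NG tangentially, so SN is at right angles to NG, so NG runs along (−sin 200°, cos 200°); with |NG| = 13.2, G = (30.274, -18.175). Then |PG| = |G − P| = 35.311.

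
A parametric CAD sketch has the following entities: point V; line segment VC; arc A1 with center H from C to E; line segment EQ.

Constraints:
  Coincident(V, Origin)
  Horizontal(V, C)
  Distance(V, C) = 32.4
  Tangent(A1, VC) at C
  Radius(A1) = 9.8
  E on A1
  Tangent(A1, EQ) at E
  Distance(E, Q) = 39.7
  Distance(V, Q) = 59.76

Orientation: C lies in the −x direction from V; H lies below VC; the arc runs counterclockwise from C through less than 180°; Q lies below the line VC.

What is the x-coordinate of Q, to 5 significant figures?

-31.659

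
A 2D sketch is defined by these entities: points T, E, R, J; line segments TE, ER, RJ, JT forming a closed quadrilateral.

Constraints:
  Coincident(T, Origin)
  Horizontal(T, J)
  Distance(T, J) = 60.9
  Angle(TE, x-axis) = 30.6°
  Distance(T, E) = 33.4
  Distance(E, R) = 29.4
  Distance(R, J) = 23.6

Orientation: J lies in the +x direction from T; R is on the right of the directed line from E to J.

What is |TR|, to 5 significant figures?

40.979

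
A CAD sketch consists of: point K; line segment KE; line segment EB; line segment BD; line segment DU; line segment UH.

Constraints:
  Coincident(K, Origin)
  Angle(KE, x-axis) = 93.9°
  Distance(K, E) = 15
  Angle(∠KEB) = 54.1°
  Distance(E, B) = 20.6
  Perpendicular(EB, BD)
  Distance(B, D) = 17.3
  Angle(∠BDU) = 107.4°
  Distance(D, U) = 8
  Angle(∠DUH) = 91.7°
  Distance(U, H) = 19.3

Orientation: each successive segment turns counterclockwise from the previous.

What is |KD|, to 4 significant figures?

12.88

K is at the origin; KE runs at 93.9° with length 15.0, so E = (-1.020, 14.97). ∠KEB = 54.1° gives EB at -140.2° from the x-axis; with |EB| = 20.6, B = (-16.85, 1.779). EB ⟂ BD, so BD runs at -50.20°; with |BD| = 17.3, D = (-5.773, -11.51). Then |KD| = |D − K| = 12.88.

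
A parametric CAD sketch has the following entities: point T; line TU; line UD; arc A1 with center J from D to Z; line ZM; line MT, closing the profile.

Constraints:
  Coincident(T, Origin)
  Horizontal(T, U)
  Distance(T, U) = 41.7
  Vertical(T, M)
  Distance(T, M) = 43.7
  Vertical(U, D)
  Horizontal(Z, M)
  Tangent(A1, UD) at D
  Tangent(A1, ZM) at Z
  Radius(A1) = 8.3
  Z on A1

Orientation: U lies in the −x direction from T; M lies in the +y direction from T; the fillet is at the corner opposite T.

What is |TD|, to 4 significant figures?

54.70

The virtual corner opposite T is at (-41.70, 43.70). A1 meets UD tangentially, so JD is at right angles to UD and since A1 is tangent to ZM there, JZ ⟂ ZM, with radius 8.3, so the center J sits 8.3 in from both sides at J = (-33.40, 35.40). That places the tangent points at D = (-41.70, 35.40) on UD and Z = (-33.40, 43.70) on ZM. Then |TD| = |D − T| = 54.70.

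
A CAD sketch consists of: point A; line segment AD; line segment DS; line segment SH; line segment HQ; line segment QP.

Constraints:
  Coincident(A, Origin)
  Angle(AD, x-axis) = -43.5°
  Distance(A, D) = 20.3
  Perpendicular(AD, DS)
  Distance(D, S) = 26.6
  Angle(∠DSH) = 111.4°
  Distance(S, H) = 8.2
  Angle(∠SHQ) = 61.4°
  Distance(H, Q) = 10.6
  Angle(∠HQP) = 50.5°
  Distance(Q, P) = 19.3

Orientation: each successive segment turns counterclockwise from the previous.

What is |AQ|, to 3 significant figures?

23.7

A is at the origin; AD runs at -43.5° with length 20.3, so D = (14.7, -14.0). AD is perpendicular to DS, so DS runs at 46.5°; with |DS| = 26.6, S = (33.0, 5.32). ∠DSH = 111.4° gives SH at 115° from the x-axis; with |SH| = 8.2, H = (29.6, 12.7). ∠SHQ = 61.4° gives HQ at -126° from the x-axis; with |HQ| = 10.6, Q = (23.3, 4.20). Then |AQ| = |Q − A| = 23.7.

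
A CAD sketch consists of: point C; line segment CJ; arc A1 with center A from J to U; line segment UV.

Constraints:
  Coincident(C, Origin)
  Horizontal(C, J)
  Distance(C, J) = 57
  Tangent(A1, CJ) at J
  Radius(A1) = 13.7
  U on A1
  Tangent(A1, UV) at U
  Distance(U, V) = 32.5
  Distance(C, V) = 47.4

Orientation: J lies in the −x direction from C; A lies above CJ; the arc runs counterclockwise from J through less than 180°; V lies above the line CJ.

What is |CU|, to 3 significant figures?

45.4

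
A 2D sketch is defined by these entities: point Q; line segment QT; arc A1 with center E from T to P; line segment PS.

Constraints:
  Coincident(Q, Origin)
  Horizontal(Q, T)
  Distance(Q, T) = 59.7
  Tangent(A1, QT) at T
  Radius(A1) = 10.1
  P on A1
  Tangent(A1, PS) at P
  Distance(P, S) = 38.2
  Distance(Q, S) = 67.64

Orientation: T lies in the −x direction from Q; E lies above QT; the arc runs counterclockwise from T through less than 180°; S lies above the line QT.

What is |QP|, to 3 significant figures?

50.5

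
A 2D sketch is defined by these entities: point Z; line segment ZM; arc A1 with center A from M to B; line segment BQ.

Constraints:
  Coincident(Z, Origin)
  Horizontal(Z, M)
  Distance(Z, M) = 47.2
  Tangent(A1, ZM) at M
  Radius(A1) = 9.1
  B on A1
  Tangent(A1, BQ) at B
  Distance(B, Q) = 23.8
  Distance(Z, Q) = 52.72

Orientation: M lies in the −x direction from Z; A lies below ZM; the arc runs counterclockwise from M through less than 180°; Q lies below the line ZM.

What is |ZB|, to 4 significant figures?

56.44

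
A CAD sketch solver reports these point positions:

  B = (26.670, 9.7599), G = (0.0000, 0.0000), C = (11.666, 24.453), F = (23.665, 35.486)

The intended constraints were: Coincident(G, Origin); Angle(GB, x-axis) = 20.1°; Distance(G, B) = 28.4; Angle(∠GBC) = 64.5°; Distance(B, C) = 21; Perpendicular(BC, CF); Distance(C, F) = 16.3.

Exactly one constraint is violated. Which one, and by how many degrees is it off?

Perpendicular(BC, CF) — off by 3.00°.

G = (0.00, 0.00) ✓; GB at 20.10° ✓; |GB| = 28.40 ✓; ∠GBC = 64.50° ✓; |BC| = 21.00 ✓; ∠(BC, CF) = 93.00° ✗; |CF| = 16.30 ✓.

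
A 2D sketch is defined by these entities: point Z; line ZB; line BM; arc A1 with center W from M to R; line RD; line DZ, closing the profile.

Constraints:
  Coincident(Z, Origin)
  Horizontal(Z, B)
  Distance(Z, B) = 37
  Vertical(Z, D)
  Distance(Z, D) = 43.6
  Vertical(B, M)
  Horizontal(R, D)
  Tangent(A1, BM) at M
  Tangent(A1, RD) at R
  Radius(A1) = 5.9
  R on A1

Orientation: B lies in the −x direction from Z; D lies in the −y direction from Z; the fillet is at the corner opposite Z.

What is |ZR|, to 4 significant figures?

53.56

Z is at the origin; ZB is horizontal with |ZB| = 37.0 and B on the −x side, so B = (-37.00, 0.000). Z and D share the same x with |ZD| = 43.6 and D on the −y side, so D = (0.000, -43.60). The virtual corner opposite Z is at (-37.00, -43.60). Tangency of A1 to BM means the radius WM is perpendicular to BM and A1 meets RD tangentially, so WR is at right angles to RD, with radius 5.9, so the center W sits 5.9 in from both sides at W = (-31.10, -37.70). That places the tangent points at M = (-37.00, -37.70) on BM and R = (-31.10, -43.60) on RD. Then |ZR| = |R − Z| = 53.56.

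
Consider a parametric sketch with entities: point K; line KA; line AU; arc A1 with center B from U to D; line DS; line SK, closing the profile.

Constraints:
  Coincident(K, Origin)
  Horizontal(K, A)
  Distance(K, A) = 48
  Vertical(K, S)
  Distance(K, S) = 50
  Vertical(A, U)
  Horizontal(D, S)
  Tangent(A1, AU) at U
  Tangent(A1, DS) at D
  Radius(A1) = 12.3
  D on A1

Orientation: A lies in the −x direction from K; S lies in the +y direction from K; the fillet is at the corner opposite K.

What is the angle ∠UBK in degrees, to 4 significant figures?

133.4°

K is at the origin; KA is horizontal with |KA| = 48.0 and A on the −x side, so A = (-48.00, 0.000). KS is vertical with |KS| = 50.0 and S on the +y side, so S = (0.000, 50.00). The virtual corner opposite K is at (-48.00, 50.00). Tangency of A1 to AU means the radius BU is perpendicular to AU and A1 meets DS tangentially, so BD is at right angles to DS, with radius 12.3, so the center B sits 12.3 in from both sides at B = (-35.70, 37.70). That places the tangent points at U = (-48.00, 37.70) on AU and D = (-35.70, 50.00) on DS. Then cos ∠UBK = BU·BK / (|BU||BK|), giving 133.4°.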